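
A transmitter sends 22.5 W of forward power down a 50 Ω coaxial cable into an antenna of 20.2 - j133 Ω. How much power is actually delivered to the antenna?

|Γ| = |(-29.8 − j133)/(70.2 − j133)| = 0.906
|Γ|² = 0.821
P_refl = |Γ|²·P_inc = 18.5 W, P_del = (1 − |Γ|²)·P_inc = 4.02 W

P_delivered ≈ 4.02 W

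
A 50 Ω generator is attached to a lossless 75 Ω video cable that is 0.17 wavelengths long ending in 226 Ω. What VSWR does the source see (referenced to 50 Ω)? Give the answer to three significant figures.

VSWR ≈ 2.65

βl = 2π × 0.17 = 61.2°
tan(βl) = 1.82
Z_in = Z_0·(Z_L + jZ_0·tanβl)/(Z_0 + jZ_L·tanβl) = 31.4 − j35.5 Ω
Γ_s = (Z_in − Z_s)/(Z_in + Z_s) = (-18.6 − j35.5)/(81.4 − j35.5), |Γ_s| = 0.452
VSWR = (1 + |Γ_s|)/(1 − |Γ_s|)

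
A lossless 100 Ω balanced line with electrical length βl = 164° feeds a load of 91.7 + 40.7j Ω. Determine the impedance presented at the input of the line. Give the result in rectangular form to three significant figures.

Z_in ≈ 75.4 + j28.5 Ω

tan(βl) = tan(164°) = -0.287
Z_in = Z_0·(Z_L + jZ_0·tanβl)/(Z_0 + jZ_L·tanβl)
     = 100·(91.7 + j12)/(112 − j26.3)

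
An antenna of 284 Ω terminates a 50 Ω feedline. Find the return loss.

RL ≈ 3.09 dB

Γ = (284 − 50)/(284 + 50) = 0.701
RL = −20·log₁₀|Γ| = −20·log₁₀(0.701)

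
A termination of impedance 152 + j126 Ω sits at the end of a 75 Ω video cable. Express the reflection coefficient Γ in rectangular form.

Γ ≈ 0.495 + j0.28

Γ = (Z_L − Z_0)/(Z_L + Z_0) = (77 + j126)/(227 + j126)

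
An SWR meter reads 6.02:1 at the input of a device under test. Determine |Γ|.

|Γ| ≈ 0.715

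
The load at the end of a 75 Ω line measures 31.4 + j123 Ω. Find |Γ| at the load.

Γ = (Z_L − Z_0)/(Z_L + Z_0) = (-43.6 + j123)/(106.4 + j123)
|Γ| = 130/163

|Γ| ≈ 0.802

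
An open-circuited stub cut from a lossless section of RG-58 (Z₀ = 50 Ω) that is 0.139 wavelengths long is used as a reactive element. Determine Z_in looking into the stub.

Z_in ≈ −j41.9 Ω

βl = 2π × 0.139 = 50°
tan(βl) = 1.19
For an open-circuited stub, Z_in = −jZ_0·cot(βl) = −jZ_0/tan(βl)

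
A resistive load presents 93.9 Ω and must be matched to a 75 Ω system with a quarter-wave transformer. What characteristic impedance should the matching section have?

Z_qwt = √(Z_0·R_L) = √(75 × 93.9) = √7042

Z_qwt ≈ 83.9 Ω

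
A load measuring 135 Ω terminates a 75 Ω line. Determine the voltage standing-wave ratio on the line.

VSWR ≈ 1.8

Γ = (135 − 75)/(135 + 75) = 0.286
VSWR = (1 + 0.286)/(1 − 0.286)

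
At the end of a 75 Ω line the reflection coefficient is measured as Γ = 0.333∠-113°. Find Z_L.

Z_L = Z_0·(1 + Γ)/(1 − Γ) = 75·(0.87 − j0.307)/(1.13 + j0.307)

Z_L ≈ 48.6 − j33.5 Ω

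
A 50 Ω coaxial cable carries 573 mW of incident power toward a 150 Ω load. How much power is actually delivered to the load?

P_delivered ≈ 430 mW

Γ = (150 − 50)/(150 + 50) = 0.5
|Γ|² = 0.25
P_refl = |Γ|²·P_inc = 143 mW, P_del = (1 − |Γ|²)·P_inc = 430 mW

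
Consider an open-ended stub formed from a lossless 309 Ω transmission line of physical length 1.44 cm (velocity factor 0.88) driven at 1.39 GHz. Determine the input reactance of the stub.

X_in ≈ -599 Ω (capacitive)

λ = v/f = 0.88·c / 1.39 GHz = 0.19 m
βl = 2π·l/λ = 2π × 0.0758 = 27.3°
tan(βl) = 0.516
For an open-ended stub, Z_in = −jZ_0·cot(βl) = −jZ_0/tan(βl)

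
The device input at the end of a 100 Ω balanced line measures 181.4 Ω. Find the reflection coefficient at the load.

Γ = (Z_L − Z_0)/(Z_L + Z_0) = (181.4 − 100)/(181.4 + 100) = 81.4/281.4

Γ = 0.289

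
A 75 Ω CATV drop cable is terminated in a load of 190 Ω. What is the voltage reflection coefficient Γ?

Γ = 0.434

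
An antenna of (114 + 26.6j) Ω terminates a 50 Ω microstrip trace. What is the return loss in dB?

RL ≈ 7.59 dB

Γ = (64 + j26.6)/(164 + j26.6), |Γ| = 0.417
RL = −20·log₁₀|Γ| = −20·log₁₀(0.417)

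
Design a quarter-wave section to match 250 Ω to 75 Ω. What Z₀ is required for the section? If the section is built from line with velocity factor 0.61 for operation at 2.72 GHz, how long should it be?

Z_qwt = √(Z_0·R_L) = √(75 × 250) = √18750
λ = 0.61·c/f = 0.0673 m, so l = λ/4 = 0.0168 m

Z_qwt ≈ 137 Ω; length ≈ 1.68 cm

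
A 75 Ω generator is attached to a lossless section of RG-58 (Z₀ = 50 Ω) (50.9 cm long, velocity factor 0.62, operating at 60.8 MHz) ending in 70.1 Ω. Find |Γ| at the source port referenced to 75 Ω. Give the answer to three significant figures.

|Γ| ≈ 0.313

λ = v/f = 0.62·c / 60.8 MHz = 3.06 m
βl = 2π·l/λ = 2π × 0.166 = 59.9°
tan(βl) = 1.72
Z_in = Z_0·(Z_L + jZ_0·tanβl)/(Z_0 + jZ_L·tanβl) = 40.7 − j12.2 Ω
Γ_s = (Z_in − Z_s)/(Z_in + Z_s) = (-34.3 − j12.2)/(116 − j12.2), |Γ_s| = 0.313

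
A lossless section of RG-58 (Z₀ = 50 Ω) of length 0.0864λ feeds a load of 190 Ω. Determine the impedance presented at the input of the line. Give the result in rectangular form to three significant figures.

βl = 2π × 0.0864 = 31.1°
tan(βl) = tan(31.1°) = 0.603
Z_in = Z_0·(Z_L + jZ_0·tanβl)/(Z_0 + jZ_L·tanβl)
     = 50·(190 + j30.2)/(50 + j115)

Z_in ≈ 41.4 − j64.8 Ω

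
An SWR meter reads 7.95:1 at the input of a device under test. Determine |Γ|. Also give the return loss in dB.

|Γ| ≈ 0.777; return loss ≈ 2.2 dB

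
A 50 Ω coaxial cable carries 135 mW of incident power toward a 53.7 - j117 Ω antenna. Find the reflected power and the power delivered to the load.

P_reflected ≈ 75.7 mW; P_delivered ≈ 59.3 mW

|Γ| = |(3.7 − j117)/(103.7 − j117)| = 0.749
|Γ|² = 0.561
P_refl = |Γ|²·P_inc = 75.7 mW, P_del = (1 − |Γ|²)·P_inc = 59.3 mW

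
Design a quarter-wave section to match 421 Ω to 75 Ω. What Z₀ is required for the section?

Z_qwt = √(Z_0·R_L) = √(75 × 421) = √31580

Z_qwt ≈ 178 Ω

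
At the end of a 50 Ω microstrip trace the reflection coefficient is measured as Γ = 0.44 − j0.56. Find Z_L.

Z_L ≈ 39.3 − j89.3 Ω

Z_L = Z_0·(1 + Γ)/(1 − Γ) = 50·(1.44 − j0.56)/(0.56 + j0.56)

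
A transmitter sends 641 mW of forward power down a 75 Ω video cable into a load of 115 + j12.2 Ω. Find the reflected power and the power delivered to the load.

P_reflected ≈ 30.9 mW; P_delivered ≈ 610 mW

|Γ| = |(40 + j12.2)/(190 + j12.2)| = 0.22
|Γ|² = 0.0482
P_refl = |Γ|²·P_inc = 30.9 mW, P_del = (1 − |Γ|²)·P_inc = 610 mW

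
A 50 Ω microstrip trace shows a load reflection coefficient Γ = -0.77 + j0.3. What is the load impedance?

Z_L = Z_0·(1 + Γ)/(1 − Γ) = 50·(0.23 + j0.3)/(1.77 − j0.3)

Z_L ≈ 4.92 + j9.31 Ω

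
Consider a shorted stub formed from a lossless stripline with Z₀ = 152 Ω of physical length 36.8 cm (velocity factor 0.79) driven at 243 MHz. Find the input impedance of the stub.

Z_in ≈ −j148 Ω

λ = v/f = 0.79·c / 243 MHz = 0.975 m
βl = 2π·l/λ = 2π × 0.377 = 136°
tan(βl) = -0.971
For a shorted stub, Z_in = jZ_0·tan(βl)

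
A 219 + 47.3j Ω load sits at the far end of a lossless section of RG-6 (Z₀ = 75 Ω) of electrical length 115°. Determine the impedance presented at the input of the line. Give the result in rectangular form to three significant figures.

Z_in ≈ 27.4 + j24.7 Ω

tan(βl) = tan(115°) = -2.14
Z_in = Z_0·(Z_L + jZ_0·tanβl)/(Z_0 + jZ_L·tanβl)
     = 75·(219 − j114)/(176 − j470)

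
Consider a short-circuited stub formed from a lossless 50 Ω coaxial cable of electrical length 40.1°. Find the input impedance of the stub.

tan(βl) = 0.842
For a short-circuited stub, Z_in = jZ_0·tan(βl)

Z_in ≈ +j42.1 Ω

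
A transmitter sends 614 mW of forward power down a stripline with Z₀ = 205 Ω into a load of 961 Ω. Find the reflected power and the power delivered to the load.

P_reflected ≈ 258 mW; P_delivered ≈ 356 mW

Γ = (961 − 205)/(961 + 205) = 0.648
|Γ|² = 0.42
P_refl = |Γ|²·P_inc = 258 mW, P_del = (1 − |Γ|²)·P_inc = 356 mW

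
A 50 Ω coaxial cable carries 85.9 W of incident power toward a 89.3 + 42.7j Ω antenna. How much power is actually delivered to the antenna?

|Γ| = |(39.3 + j42.7)/(139.3 + j42.7)| = 0.398
|Γ|² = 0.159
P_refl = |Γ|²·P_inc = 13.6 W, P_del = (1 − |Γ|²)·P_inc = 72.3 W

P_delivered ≈ 72.3 W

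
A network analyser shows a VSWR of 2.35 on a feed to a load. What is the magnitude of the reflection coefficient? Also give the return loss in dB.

|Γ| ≈ 0.403; return loss ≈ 7.89 dB

|Γ| = (S − 1)/(S + 1) = (2.35 − 1)/(2.35 + 1) = 1.35/3.35
RL = −20·log₁₀|Γ| = −20·log₁₀(0.403)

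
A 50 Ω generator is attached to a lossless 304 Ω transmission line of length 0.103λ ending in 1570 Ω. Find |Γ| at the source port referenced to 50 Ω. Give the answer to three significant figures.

βl = 2π × 0.103 = 37.1°
tan(βl) = 0.756
Z_in = Z_0·(Z_L + jZ_0·tanβl)/(Z_0 + jZ_L·tanβl) = 152 − j363 Ω
Γ_s = (Z_in − Z_s)/(Z_in + Z_s) = (102 − j363)/(202 − j363), |Γ_s| = 0.908

|Γ| ≈ 0.908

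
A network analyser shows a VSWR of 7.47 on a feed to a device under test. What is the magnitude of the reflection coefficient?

|Γ| ≈ 0.764

|Γ| = (S − 1)/(S + 1) = (7.47 − 1)/(7.47 + 1) = 6.47/8.47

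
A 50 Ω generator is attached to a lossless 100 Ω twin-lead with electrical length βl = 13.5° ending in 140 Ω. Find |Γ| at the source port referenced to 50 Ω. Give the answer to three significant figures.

|Γ| ≈ 0.465

tan(βl) = 0.24
Z_in = Z_0·(Z_L + jZ_0·tanβl)/(Z_0 + jZ_L·tanβl) = 133 − j20.7 Ω
Γ_s = (Z_in − Z_s)/(Z_in + Z_s) = (83 − j20.7)/(183 − j20.7), |Γ_s| = 0.465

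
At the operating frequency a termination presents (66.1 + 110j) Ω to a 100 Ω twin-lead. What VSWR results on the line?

VSWR ≈ 3.74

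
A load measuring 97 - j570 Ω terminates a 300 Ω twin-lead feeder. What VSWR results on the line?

Γ = (Z_L − Z_0)/(Z_L + Z_0) = (-203 − j570)/(397 − j570)
|Γ| = 605/695 = 0.871
VSWR = (1 + |Γ|)/(1 − |Γ|) = 1.87/0.129

VSWR ≈ 14.5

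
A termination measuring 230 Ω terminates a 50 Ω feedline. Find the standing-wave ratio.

VSWR ≈ 4.6

Γ = (230 − 50)/(230 + 50) = 0.643
VSWR = (1 + 0.643)/(1 − 0.643)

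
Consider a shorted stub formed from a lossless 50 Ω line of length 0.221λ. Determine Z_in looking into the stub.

Z_in ≈ +j271 Ω

βl = 2π × 0.221 = 79.6°
tan(βl) = 5.43
For a shorted stub, Z_in = jZ_0·tan(βl)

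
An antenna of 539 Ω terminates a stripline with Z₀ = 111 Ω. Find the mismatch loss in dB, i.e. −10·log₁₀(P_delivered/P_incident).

mismatch loss ≈ 2.47 dB

Γ = (539 − 111)/(539 + 111) = 0.658
|Γ|² = 0.434, so P_del/P_inc = 1 − |Γ|² = 0.566
ML = −10·log₁₀(1 − |Γ|²)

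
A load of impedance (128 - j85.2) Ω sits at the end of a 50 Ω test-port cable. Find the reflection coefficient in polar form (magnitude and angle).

Γ = (Z_L − Z_0)/(Z_L + Z_0) = (78 − j85.2)/(178 − j85.2)
|Γ| = 116/197 = 0.585

Γ ≈ 0.585 ∠ -21.9°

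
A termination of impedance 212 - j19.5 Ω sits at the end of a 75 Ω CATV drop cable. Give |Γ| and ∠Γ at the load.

Γ ≈ 0.481 ∠ -4.21°

Γ = (Z_L − Z_0)/(Z_L + Z_0) = (137 − j19.5)/(287 − j19.5)
|Γ| = 138/288 = 0.481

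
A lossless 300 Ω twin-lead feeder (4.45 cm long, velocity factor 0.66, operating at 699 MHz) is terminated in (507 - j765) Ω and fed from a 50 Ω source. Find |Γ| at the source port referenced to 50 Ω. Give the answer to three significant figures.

λ = v/f = 0.66·c / 699 MHz = 0.283 m
βl = 2π·l/λ = 2π × 0.157 = 56.6°
tan(βl) = 1.51
Z_in = Z_0·(Z_L + jZ_0·tanβl)/(Z_0 + jZ_L·tanβl) = 55.3 − j93.1 Ω
Γ_s = (Z_in − Z_s)/(Z_in + Z_s) = (5.32 − j93.1)/(105 − j93.1), |Γ_s| = 0.663

|Γ| ≈ 0.663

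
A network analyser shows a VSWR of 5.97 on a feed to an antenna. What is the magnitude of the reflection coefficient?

|Γ| ≈ 0.713

|Γ| = (S − 1)/(S + 1) = (5.97 − 1)/(5.97 + 1) = 4.97/6.97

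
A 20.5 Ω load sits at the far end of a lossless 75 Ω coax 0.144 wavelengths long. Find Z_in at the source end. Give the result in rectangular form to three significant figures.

βl = 2π × 0.144 = 51.8°
tan(βl) = tan(51.8°) = 1.27
Z_in = Z_0·(Z_L + jZ_0·tanβl)/(Z_0 + jZ_L·tanβl)
     = 75·(20.5 + j95.4)/(75 + j26.1)

Z_in ≈ 47.9 + j78.8 Ω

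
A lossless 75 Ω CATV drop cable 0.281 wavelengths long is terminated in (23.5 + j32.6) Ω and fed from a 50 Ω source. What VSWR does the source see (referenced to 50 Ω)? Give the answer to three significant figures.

βl = 2π × 0.281 = 101°
tan(βl) = -5.07
Z_in = Z_0·(Z_L + jZ_0·tanβl)/(Z_0 + jZ_L·tanβl) = 49.1 − j84.2 Ω
Γ_s = (Z_in − Z_s)/(Z_in + Z_s) = (-0.929 − j84.2)/(99.1 − j84.2), |Γ_s| = 0.648
VSWR = (1 + |Γ_s|)/(1 − |Γ_s|)

VSWR ≈ 4.67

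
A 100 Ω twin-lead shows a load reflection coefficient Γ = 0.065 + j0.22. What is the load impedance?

Z_L = Z_0·(1 + Γ)/(1 − Γ) = 100·(1.06 + j0.22)/(0.935 − j0.22)

Z_L ≈ 103 + j47.7 Ω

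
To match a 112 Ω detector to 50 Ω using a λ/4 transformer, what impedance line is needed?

Z_qwt ≈ 74.8 Ω

Z_qwt = √(Z_0·R_L) = √(50 × 112) = √5600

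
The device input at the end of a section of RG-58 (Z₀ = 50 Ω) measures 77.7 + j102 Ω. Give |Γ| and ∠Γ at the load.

Γ ≈ 0.647 ∠ 36.2°

Γ = (Z_L − Z_0)/(Z_L + Z_0) = (27.7 + j102)/(127.7 + j102)
|Γ| = 106/163 = 0.647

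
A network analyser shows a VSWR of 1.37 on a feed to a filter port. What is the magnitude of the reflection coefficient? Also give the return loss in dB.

|Γ| ≈ 0.156; return loss ≈ 16.1 dB

|Γ| = (S − 1)/(S + 1) = (1.37 − 1)/(1.37 + 1) = 0.37/2.37
RL = −20·log₁₀|Γ| = −20·log₁₀(0.156)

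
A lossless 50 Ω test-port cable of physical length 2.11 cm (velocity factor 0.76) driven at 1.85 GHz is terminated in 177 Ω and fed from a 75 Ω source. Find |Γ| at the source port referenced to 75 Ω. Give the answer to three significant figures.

λ = v/f = 0.76·c / 1.85 GHz = 0.123 m
βl = 2π·l/λ = 2π × 0.171 = 61.6°
tan(βl) = 1.85
Z_in = Z_0·(Z_L + jZ_0·tanβl)/(Z_0 + jZ_L·tanβl) = 17.8 − j24.3 Ω
Γ_s = (Z_in − Z_s)/(Z_in + Z_s) = (-57.2 − j24.3)/(92.8 − j24.3), |Γ_s| = 0.647

|Γ| ≈ 0.647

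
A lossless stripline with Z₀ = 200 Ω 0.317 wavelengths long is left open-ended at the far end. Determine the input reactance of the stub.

βl = 2π × 0.317 = 114°
tan(βl) = -2.23
For an open-ended stub, Z_in = −jZ_0·cot(βl) = −jZ_0/tan(βl)

X_in ≈ 89.5 Ω (inductive)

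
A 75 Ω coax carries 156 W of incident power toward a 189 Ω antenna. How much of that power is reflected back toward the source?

P_reflected ≈ 29.1 W

Γ = (189 − 75)/(189 + 75) = 0.432
|Γ|² = 0.186
P_refl = |Γ|²·P_inc = 29.1 W, P_del = (1 − |Γ|²)·P_inc = 127 W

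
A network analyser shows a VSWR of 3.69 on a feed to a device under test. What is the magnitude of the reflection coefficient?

|Γ| ≈ 0.574

|Γ| = (S − 1)/(S + 1) = (3.69 − 1)/(3.69 + 1) = 2.69/4.69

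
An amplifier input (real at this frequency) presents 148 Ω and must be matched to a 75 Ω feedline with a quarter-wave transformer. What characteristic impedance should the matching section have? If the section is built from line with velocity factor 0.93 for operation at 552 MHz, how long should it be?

Z_qwt = √(Z_0·R_L) = √(75 × 148) = √11100
λ = 0.93·c/f = 0.505 m, so l = λ/4 = 0.126 m

Z_qwt ≈ 105 Ω; length ≈ 12.6 cm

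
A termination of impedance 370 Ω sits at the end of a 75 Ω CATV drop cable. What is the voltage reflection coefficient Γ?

Γ = (Z_L − Z_0)/(Z_L + Z_0) = (370 − 75)/(370 + 75) = 295/445

Γ = 0.663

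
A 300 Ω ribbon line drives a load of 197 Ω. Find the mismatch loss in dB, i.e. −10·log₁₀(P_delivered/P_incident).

Γ = (197 − 300)/(197 + 300) = -0.207
|Γ|² = 0.0429, so P_del/P_inc = 1 − |Γ|² = 0.957
ML = −10·log₁₀(1 − |Γ|²)

mismatch loss ≈ 0.191 dB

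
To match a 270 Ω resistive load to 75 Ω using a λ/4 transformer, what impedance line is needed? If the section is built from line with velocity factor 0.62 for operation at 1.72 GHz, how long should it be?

Z_qwt = √(Z_0·R_L) = √(75 × 270) = √20250
λ = 0.62·c/f = 0.108 m, so l = λ/4 = 0.027 m

Z_qwt ≈ 142 Ω; length ≈ 2.7 cm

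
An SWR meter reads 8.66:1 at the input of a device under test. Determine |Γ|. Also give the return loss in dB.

|Γ| = (S − 1)/(S + 1) = (8.66 − 1)/(8.66 + 1) = 7.66/9.66
RL = −20·log₁₀|Γ| = −20·log₁₀(0.793)

|Γ| ≈ 0.793; return loss ≈ 2.01 dB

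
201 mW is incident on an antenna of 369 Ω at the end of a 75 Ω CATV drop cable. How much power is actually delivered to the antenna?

Γ = (369 − 75)/(369 + 75) = 0.662
|Γ|² = 0.438
P_refl = |Γ|²·P_inc = 88.1 mW, P_del = (1 − |Γ|²)·P_inc = 113 mW

P_delivered ≈ 113 mW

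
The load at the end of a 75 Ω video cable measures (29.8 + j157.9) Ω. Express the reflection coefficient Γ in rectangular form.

Γ ≈ 0.562 + j0.659

Γ = (Z_L − Z_0)/(Z_L + Z_0) = (-45.2 + j157.9)/(104.8 + j157.9)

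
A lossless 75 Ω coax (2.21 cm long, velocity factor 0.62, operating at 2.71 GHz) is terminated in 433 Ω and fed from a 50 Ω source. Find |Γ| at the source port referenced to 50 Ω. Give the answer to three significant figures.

λ = v/f = 0.62·c / 2.71 GHz = 0.0686 m
βl = 2π·l/λ = 2π × 0.322 = 116°
tan(βl) = -2.06
Z_in = Z_0·(Z_L + jZ_0·tanβl)/(Z_0 + jZ_L·tanβl) = 15.9 + j35.1 Ω
Γ_s = (Z_in − Z_s)/(Z_in + Z_s) = (-34.1 + j35.1)/(65.9 + j35.1), |Γ_s| = 0.655

|Γ| ≈ 0.655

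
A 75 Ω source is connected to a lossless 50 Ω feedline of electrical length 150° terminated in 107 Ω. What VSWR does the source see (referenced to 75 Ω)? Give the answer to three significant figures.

VSWR ≈ 1.97

tan(βl) = -0.577
Z_in = Z_0·(Z_L + jZ_0·tanβl)/(Z_0 + jZ_L·tanβl) = 56.5 + j40.9 Ω
Γ_s = (Z_in − Z_s)/(Z_in + Z_s) = (-18.5 + j40.9)/(131 + j40.9), |Γ_s| = 0.326
VSWR = (1 + |Γ_s|)/(1 − |Γ_s|)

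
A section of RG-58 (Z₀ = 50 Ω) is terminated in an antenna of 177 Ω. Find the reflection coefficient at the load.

Γ = (Z_L − Z_0)/(Z_L + Z_0) = (177 − 50)/(177 + 50) = 127/227

Γ = 0.559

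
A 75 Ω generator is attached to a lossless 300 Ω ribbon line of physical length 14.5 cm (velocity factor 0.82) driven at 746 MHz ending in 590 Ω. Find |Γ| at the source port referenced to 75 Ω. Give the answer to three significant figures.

|Γ| ≈ 0.753

λ = v/f = 0.82·c / 746 MHz = 0.33 m
βl = 2π·l/λ = 2π × 0.44 = 158°
tan(βl) = -0.398
Z_in = Z_0·(Z_L + jZ_0·tanβl)/(Z_0 + jZ_L·tanβl) = 424 + j212 Ω
Γ_s = (Z_in − Z_s)/(Z_in + Z_s) = (349 + j212)/(499 + j212), |Γ_s| = 0.753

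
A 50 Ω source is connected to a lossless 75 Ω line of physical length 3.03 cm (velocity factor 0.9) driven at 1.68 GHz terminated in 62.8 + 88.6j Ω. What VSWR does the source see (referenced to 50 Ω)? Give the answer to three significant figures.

λ = v/f = 0.9·c / 1.68 GHz = 0.161 m
βl = 2π·l/λ = 2π × 0.189 = 67.9°
tan(βl) = 2.46
Z_in = Z_0·(Z_L + jZ_0·tanβl)/(Z_0 + jZ_L·tanβl) = 56.2 − j82.5 Ω
Γ_s = (Z_in − Z_s)/(Z_in + Z_s) = (6.24 − j82.5)/(106 − j82.5), |Γ_s| = 0.615
VSWR = (1 + |Γ_s|)/(1 − |Γ_s|)

VSWR ≈ 4.2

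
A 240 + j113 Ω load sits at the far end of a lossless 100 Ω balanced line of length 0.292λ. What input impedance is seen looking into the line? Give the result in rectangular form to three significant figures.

βl = 2π × 0.292 = 105°
tan(βl) = tan(105°) = -3.7
Z_in = Z_0·(Z_L + jZ_0·tanβl)/(Z_0 + jZ_L·tanβl)
     = 100·(240 − j257)/(518 − j888)

Z_in ≈ 33.4 + j7.56 Ω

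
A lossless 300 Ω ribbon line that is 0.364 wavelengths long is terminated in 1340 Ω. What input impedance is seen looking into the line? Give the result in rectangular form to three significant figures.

βl = 2π × 0.364 = 131°
tan(βl) = tan(131°) = -1.15
Z_in = Z_0·(Z_L + jZ_0·tanβl)/(Z_0 + jZ_L·tanβl)
     = 300·(1340 − j345)/(300 − j1540)

Z_in ≈ 114 + j239 Ω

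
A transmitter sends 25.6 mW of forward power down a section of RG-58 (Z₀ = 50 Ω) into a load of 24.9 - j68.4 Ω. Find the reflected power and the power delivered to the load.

|Γ| = |(-25.1 − j68.4)/(74.9 − j68.4)| = 0.718
|Γ|² = 0.516
P_refl = |Γ|²·P_inc = 13.2 mW, P_del = (1 − |Γ|²)·P_inc = 12.4 mW

P_reflected ≈ 13.2 mW; P_delivered ≈ 12.4 mW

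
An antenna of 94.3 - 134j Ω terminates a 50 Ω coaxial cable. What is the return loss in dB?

RL ≈ 2.89 dB

Γ = (44.3 − j134)/(144.3 − j134), |Γ| = 0.717
RL = −20·log₁₀|Γ| = −20·log₁₀(0.717)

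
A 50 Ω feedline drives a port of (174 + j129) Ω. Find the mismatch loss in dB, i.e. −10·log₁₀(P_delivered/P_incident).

mismatch loss ≈ 2.83 dB

Γ = (124 + j129)/(224 + j129), |Γ| = 0.692
|Γ|² = 0.479, so P_del/P_inc = 1 − |Γ|² = 0.521
ML = −10·log₁₀(1 − |Γ|²)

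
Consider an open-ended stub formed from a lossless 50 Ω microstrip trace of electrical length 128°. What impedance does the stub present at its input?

tan(βl) = -1.28
For an open-ended stub, Z_in = −jZ_0·cot(βl) = −jZ_0/tan(βl)

Z_in ≈ +j39.1 Ω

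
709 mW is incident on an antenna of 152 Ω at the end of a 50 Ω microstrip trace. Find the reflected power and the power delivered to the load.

Γ = (152 − 50)/(152 + 50) = 0.505
|Γ|² = 0.255
P_refl = |Γ|²·P_inc = 181 mW, P_del = (1 − |Γ|²)·P_inc = 528 mW

P_reflected ≈ 181 mW; P_delivered ≈ 528 mW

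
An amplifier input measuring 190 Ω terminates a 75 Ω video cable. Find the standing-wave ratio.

VSWR ≈ 2.53

For a purely resistive load, VSWR = R_L/Z_0 or Z_0/R_L (whichever > 1) = 190/75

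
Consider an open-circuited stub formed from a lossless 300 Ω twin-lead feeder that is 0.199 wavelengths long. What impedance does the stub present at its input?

Z_in ≈ −j99.6 Ω

βl = 2π × 0.199 = 71.6°
tan(βl) = 3.01
For an open-circuited stub, Z_in = −jZ_0·cot(βl) = −jZ_0/tan(βl)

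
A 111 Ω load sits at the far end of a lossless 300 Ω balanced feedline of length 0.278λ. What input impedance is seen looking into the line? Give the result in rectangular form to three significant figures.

Z_in ≈ 680 − j273 Ω

βl = 2π × 0.278 = 100°
tan(βl) = tan(100°) = -5.63
Z_in = Z_0·(Z_L + jZ_0·tanβl)/(Z_0 + jZ_L·tanβl)
     = 300·(111 − j1690)/(300 − j624)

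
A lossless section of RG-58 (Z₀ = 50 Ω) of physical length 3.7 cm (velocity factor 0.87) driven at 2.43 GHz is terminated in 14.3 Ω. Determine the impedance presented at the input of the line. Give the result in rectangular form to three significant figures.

λ = v/f = 0.87·c / 2.43 GHz = 0.107 m
βl = 2π·l/λ = 2π × 0.344 = 124°
tan(βl) = tan(124°) = -1.48
Z_in = Z_0·(Z_L + jZ_0·tanβl)/(Z_0 + jZ_L·tanβl)
     = 50·(14.3 − j74.1)/(50 − j21.2)

Z_in ≈ 38.7 − j57.7 Ω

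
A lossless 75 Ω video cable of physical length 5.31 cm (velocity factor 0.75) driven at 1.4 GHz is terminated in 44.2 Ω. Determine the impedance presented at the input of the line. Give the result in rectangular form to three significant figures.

Z_in ≈ 88.4 − j41.4 Ω

λ = v/f = 0.75·c / 1.4 GHz = 0.161 m
βl = 2π·l/λ = 2π × 0.33 = 119°
tan(βl) = tan(119°) = -1.81
Z_in = Z_0·(Z_L + jZ_0·tanβl)/(Z_0 + jZ_L·tanβl)
     = 75·(44.2 − j136)/(75 − j79.9)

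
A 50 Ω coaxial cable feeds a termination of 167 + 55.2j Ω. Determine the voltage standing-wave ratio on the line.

VSWR ≈ 3.74

Γ = (Z_L − Z_0)/(Z_L + Z_0) = (117 + j55.2)/(217 + j55.2)
|Γ| = 129/224 = 0.578
VSWR = (1 + |Γ|)/(1 − |Γ|) = 1.58/0.422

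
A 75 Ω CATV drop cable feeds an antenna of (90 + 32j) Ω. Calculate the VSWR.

VSWR ≈ 1.53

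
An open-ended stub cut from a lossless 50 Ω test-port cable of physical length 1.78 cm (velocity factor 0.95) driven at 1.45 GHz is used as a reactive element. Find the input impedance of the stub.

λ = v/f = 0.95·c / 1.45 GHz = 0.197 m
βl = 2π·l/λ = 2π × 0.0906 = 32.6°
tan(βl) = 0.64
For an open-ended stub, Z_in = −jZ_0·cot(βl) = −jZ_0/tan(βl)

Z_in ≈ −j78.2 Ω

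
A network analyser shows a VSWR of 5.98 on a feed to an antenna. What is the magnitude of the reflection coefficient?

|Γ| ≈ 0.713

|Γ| = (S − 1)/(S + 1) = (5.98 − 1)/(5.98 + 1) = 4.98/6.98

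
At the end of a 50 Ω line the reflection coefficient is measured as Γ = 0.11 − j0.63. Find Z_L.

Z_L = Z_0·(1 + Γ)/(1 − Γ) = 50·(1.11 − j0.63)/(0.89 + j0.63)

Z_L ≈ 24.9 − j53 Ω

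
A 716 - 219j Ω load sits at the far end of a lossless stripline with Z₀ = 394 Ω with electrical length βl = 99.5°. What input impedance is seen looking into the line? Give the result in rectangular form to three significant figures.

tan(βl) = tan(99.5°) = -5.98
Z_in = Z_0·(Z_L + jZ_0·tanβl)/(Z_0 + jZ_L·tanβl)
     = 394·(716 − j2570)/(-915 − j4280)

Z_in ≈ 213 + j111 Ω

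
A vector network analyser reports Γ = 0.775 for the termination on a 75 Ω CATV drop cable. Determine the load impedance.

Z_L = Z_0·(1 + Γ)/(1 − Γ) = 75·(1.77)/(0.225)

Z_L ≈ 592 Ω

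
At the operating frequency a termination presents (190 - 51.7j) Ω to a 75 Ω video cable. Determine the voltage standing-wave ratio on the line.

Γ = (Z_L − Z_0)/(Z_L + Z_0) = (115 − j51.7)/(265 − j51.7)
|Γ| = 126/270 = 0.467
VSWR = (1 + |Γ|)/(1 − |Γ|) = 1.47/0.533

VSWR ≈ 2.75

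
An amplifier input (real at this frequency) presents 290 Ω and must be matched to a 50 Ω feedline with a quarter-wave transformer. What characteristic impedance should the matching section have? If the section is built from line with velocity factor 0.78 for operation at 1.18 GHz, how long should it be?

Z_qwt ≈ 120 Ω; length ≈ 4.96 cm

Z_qwt = √(Z_0·R_L) = √(50 × 290) = √14500
λ = 0.78·c/f = 0.198 m, so l = λ/4 = 0.0496 m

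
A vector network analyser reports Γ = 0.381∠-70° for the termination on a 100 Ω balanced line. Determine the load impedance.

Z_L ≈ 96.6 − j81 Ω

Z_L = Z_0·(1 + Γ)/(1 − Γ) = 100·(1.13 − j0.358)/(0.87 + j0.358)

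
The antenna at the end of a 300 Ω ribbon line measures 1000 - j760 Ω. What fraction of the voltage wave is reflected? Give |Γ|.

|Γ| ≈ 0.686

Γ = (Z_L − Z_0)/(Z_L + Z_0) = (700 − j760)/(1300 − j760)
|Γ| = 1030/1510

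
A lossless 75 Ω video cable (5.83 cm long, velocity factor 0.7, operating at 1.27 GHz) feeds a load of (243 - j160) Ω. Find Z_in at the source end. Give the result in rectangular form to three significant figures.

Z_in ≈ 30.6 + j69.4 Ω

λ = v/f = 0.7·c / 1.27 GHz = 0.165 m
βl = 2π·l/λ = 2π × 0.353 = 127°
tan(βl) = tan(127°) = -1.33
Z_in = Z_0·(Z_L + jZ_0·tanβl)/(Z_0 + jZ_L·tanβl)
     = 75·(243 − j260)/(-138 − j323)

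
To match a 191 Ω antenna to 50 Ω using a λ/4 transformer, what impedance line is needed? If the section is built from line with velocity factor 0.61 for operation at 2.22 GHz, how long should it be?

Z_qwt = √(Z_0·R_L) = √(50 × 191) = √9550
λ = 0.61·c/f = 0.0824 m, so l = λ/4 = 0.0206 m

Z_qwt ≈ 97.7 Ω; length ≈ 2.06 cm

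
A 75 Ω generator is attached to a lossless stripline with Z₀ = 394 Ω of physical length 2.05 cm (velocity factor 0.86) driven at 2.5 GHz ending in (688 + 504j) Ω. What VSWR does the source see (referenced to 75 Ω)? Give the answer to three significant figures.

λ = v/f = 0.86·c / 2.5 GHz = 0.103 m
βl = 2π·l/λ = 2π × 0.199 = 71.5°
tan(βl) = 2.99
Z_in = Z_0·(Z_L + jZ_0·tanβl)/(Z_0 + jZ_L·tanβl) = 194 − j237 Ω
Γ_s = (Z_in − Z_s)/(Z_in + Z_s) = (119 − j237)/(269 − j237), |Γ_s| = 0.739
VSWR = (1 + |Γ_s|)/(1 − |Γ_s|)

VSWR ≈ 6.67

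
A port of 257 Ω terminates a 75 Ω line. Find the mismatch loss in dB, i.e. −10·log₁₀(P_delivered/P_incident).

mismatch loss ≈ 1.55 dB

Γ = (257 − 75)/(257 + 75) = 0.548
|Γ|² = 0.301, so P_del/P_inc = 1 − |Γ|² = 0.699
ML = −10·log₁₀(1 − |Γ|²)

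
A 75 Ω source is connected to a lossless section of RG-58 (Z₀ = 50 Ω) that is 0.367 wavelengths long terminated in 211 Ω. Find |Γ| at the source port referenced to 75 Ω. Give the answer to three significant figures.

βl = 2π × 0.367 = 132°
tan(βl) = -1.11
Z_in = Z_0·(Z_L + jZ_0·tanβl)/(Z_0 + jZ_L·tanβl) = 20.6 + j40.8 Ω
Γ_s = (Z_in − Z_s)/(Z_in + Z_s) = (-54.4 + j40.8)/(95.6 + j40.8), |Γ_s| = 0.654

|Γ| ≈ 0.654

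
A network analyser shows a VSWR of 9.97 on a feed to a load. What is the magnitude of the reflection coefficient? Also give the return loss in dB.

|Γ| ≈ 0.818; return loss ≈ 1.75 dB

|Γ| = (S − 1)/(S + 1) = (9.97 − 1)/(9.97 + 1) = 8.97/11
RL = −20·log₁₀|Γ| = −20·log₁₀(0.818)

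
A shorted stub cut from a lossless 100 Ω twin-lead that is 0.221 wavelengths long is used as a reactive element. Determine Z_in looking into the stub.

Z_in ≈ +j543 Ω

βl = 2π × 0.221 = 79.6°
tan(βl) = 5.43
For a shorted stub, Z_in = jZ_0·tan(βl)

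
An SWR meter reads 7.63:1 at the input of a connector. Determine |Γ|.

|Γ| ≈ 0.768

|Γ| = (S − 1)/(S + 1) = (7.63 − 1)/(7.63 + 1) = 6.63/8.63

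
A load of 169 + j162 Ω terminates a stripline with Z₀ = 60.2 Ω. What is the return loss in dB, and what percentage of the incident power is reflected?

RL ≈ 3.16 dB; 48.3% of incident power reflected

Γ = (108.8 + j162)/(229.2 + j162), |Γ| = 0.695
RL = −20·log₁₀(0.695) = 3.16 dB
P_refl/P_inc = |Γ|² = 0.483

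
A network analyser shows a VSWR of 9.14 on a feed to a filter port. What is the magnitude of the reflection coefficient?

|Γ| ≈ 0.803

|Γ| = (S − 1)/(S + 1) = (9.14 − 1)/(9.14 + 1) = 8.14/10.1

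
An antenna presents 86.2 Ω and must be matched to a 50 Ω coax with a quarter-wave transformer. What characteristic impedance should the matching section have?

Z_qwt = √(Z_0·R_L) = √(50 × 86.2) = √4310

Z_qwt ≈ 65.7 Ω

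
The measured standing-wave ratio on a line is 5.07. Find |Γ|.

|Γ| = (S − 1)/(S + 1) = (5.07 − 1)/(5.07 + 1) = 4.07/6.07

|Γ| ≈ 0.671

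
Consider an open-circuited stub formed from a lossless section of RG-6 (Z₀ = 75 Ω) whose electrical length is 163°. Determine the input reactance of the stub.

tan(βl) = -0.306
For an open-circuited stub, Z_in = −jZ_0·cot(βl) = −jZ_0/tan(βl)

X_in ≈ 245 Ω (inductive)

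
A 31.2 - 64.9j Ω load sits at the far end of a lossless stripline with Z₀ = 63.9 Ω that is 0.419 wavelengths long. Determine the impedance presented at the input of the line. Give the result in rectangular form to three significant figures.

Z_in ≈ 156 − j134 Ω

βl = 2π × 0.419 = 151°
tan(βl) = tan(151°) = -0.558
Z_in = Z_0·(Z_L + jZ_0·tanβl)/(Z_0 + jZ_L·tanβl)
     = 63.9·(31.2 − j101)/(27.7 − j17.4)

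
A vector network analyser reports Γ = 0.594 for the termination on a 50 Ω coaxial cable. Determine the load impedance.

Z_L = Z_0·(1 + Γ)/(1 − Γ) = 50·(1.59)/(0.406)

Z_L ≈ 196 Ω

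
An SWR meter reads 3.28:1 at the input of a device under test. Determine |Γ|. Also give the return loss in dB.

|Γ| = (S − 1)/(S + 1) = (3.28 − 1)/(3.28 + 1) = 2.28/4.28
RL = −20·log₁₀|Γ| = −20·log₁₀(0.533)

|Γ| ≈ 0.533; return loss ≈ 5.47 dB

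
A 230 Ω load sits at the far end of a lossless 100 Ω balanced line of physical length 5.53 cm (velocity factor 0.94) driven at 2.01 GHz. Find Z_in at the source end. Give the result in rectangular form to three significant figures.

Z_in ≈ 87.3 + j79.1 Ω

λ = v/f = 0.94·c / 2.01 GHz = 0.14 m
βl = 2π·l/λ = 2π × 0.394 = 142°
tan(βl) = tan(142°) = -0.784
Z_in = Z_0·(Z_L + jZ_0·tanβl)/(Z_0 + jZ_L·tanβl)
     = 100·(230 − j78.4)/(100 − j180)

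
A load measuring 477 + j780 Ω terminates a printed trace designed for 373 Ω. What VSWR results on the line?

Γ = (Z_L − Z_0)/(Z_L + Z_0) = (104 + j780)/(850 + j780)
|Γ| = 787/1150 = 0.682
VSWR = (1 + |Γ|)/(1 − |Γ|) = 1.68/0.318

VSWR ≈ 5.29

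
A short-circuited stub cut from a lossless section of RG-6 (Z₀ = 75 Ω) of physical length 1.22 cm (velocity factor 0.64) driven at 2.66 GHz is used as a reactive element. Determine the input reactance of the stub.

λ = v/f = 0.64·c / 2.66 GHz = 0.0722 m
βl = 2π·l/λ = 2π × 0.169 = 60.8°
tan(βl) = 1.79
For a short-circuited stub, Z_in = jZ_0·tan(βl)

X_in ≈ 134 Ω (inductive)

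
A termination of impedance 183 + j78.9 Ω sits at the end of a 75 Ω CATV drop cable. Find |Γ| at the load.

Γ = (Z_L − Z_0)/(Z_L + Z_0) = (108 + j78.9)/(258 + j78.9)
|Γ| = 134/270

|Γ| ≈ 0.496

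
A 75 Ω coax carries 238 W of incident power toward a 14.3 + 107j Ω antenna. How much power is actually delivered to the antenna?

|Γ| = |(-60.7 + j107)/(89.3 + j107)| = 0.883
|Γ|² = 0.779
P_refl = |Γ|²·P_inc = 185 W, P_del = (1 − |Γ|²)·P_inc = 52.6 W

P_delivered ≈ 52.6 W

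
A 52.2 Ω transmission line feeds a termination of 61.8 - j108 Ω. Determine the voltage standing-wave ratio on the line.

VSWR ≈ 5.46

Γ = (Z_L − Z_0)/(Z_L + Z_0) = (9.6 − j108)/(114 − j108)
|Γ| = 108/157 = 0.69
VSWR = (1 + |Γ|)/(1 − |Γ|) = 1.69/0.31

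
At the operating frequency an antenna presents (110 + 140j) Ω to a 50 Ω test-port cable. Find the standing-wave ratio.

VSWR ≈ 6.05

Γ = (Z_L − Z_0)/(Z_L + Z_0) = (60 + j140)/(160 + j140)
|Γ| = 152/213 = 0.716
VSWR = (1 + |Γ|)/(1 − |Γ|) = 1.72/0.284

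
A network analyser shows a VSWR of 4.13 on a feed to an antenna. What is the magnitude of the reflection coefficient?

|Γ| = (S − 1)/(S + 1) = (4.13 − 1)/(4.13 + 1) = 3.13/5.13

|Γ| ≈ 0.61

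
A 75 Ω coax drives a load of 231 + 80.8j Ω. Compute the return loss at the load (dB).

RL ≈ 5.11 dB

Γ = (156 + j80.8)/(306 + j80.8), |Γ| = 0.555
RL = −20·log₁₀|Γ| = −20·log₁₀(0.555)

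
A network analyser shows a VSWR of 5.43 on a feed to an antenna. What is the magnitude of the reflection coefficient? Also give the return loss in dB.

|Γ| ≈ 0.689; return loss ≈ 3.24 dB

|Γ| = (S − 1)/(S + 1) = (5.43 − 1)/(5.43 + 1) = 4.43/6.43
RL = −20·log₁₀|Γ| = −20·log₁₀(0.689)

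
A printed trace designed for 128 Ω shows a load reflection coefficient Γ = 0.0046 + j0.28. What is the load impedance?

Z_L ≈ 110 + j67 Ω

Z_L = Z_0·(1 + Γ)/(1 − Γ) = 128·(1 + j0.28)/(0.995 − j0.28)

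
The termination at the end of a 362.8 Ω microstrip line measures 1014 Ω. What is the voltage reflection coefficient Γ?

Γ = (Z_L − Z_0)/(Z_L + Z_0) = (1014 − 362.8)/(1014 + 362.8) = 651.2/1377

Γ = 0.473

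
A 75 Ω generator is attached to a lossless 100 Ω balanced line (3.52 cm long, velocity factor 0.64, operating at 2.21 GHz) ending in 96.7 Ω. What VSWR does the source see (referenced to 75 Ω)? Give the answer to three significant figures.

λ = v/f = 0.64·c / 2.21 GHz = 0.0869 m
βl = 2π·l/λ = 2π × 0.405 = 146°
tan(βl) = -0.678
Z_in = Z_0·(Z_L + jZ_0·tanβl)/(Z_0 + jZ_L·tanβl) = 98.7 − j3.08 Ω
Γ_s = (Z_in − Z_s)/(Z_in + Z_s) = (23.7 − j3.08)/(174 − j3.08), |Γ_s| = 0.138
VSWR = (1 + |Γ_s|)/(1 − |Γ_s|)

VSWR ≈ 1.32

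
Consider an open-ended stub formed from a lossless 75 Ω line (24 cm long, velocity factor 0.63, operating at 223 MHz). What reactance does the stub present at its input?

λ = v/f = 0.63·c / 223 MHz = 0.848 m
βl = 2π·l/λ = 2π × 0.283 = 102°
tan(βl) = -4.73
For an open-ended stub, Z_in = −jZ_0·cot(βl) = −jZ_0/tan(βl)

X_in ≈ 15.9 Ω (inductive)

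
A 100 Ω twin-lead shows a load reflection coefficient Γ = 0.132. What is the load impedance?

Z_L ≈ 130 Ω

Z_L = Z_0·(1 + Γ)/(1 − Γ) = 100·(1.13)/(0.868)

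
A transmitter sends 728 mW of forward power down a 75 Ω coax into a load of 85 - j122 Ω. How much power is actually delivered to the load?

P_delivered ≈ 459 mW

|Γ| = |(10 − j122)/(160 − j122)| = 0.608
|Γ|² = 0.37
P_refl = |Γ|²·P_inc = 269 mW, P_del = (1 − |Γ|²)·P_inc = 459 mW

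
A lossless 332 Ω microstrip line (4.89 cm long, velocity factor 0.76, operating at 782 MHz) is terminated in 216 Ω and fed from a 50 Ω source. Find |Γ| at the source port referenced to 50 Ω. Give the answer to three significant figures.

λ = v/f = 0.76·c / 782 MHz = 0.292 m
βl = 2π·l/λ = 2π × 0.168 = 60.4°
tan(βl) = 1.76
Z_in = Z_0·(Z_L + jZ_0·tanβl)/(Z_0 + jZ_L·tanβl) = 383 + j146 Ω
Γ_s = (Z_in − Z_s)/(Z_in + Z_s) = (333 + j146)/(433 + j146), |Γ_s| = 0.796

|Γ| ≈ 0.796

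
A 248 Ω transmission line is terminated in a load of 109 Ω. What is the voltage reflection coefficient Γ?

Γ = -0.389

Γ = (Z_L − Z_0)/(Z_L + Z_0) = (109 − 248)/(109 + 248) = -139/357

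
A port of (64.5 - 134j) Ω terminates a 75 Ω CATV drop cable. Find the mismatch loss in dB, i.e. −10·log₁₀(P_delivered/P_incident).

Γ = (-10.5 − j134)/(139.5 − j134), |Γ| = 0.695
|Γ|² = 0.483, so P_del/P_inc = 1 − |Γ|² = 0.517
ML = −10·log₁₀(1 − |Γ|²)

mismatch loss ≈ 2.86 dB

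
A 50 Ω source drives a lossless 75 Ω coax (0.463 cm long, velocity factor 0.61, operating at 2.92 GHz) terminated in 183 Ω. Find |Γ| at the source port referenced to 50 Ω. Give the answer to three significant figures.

λ = v/f = 0.61·c / 2.92 GHz = 0.0627 m
βl = 2π·l/λ = 2π × 0.0739 = 26.6°
tan(βl) = 0.501
Z_in = Z_0·(Z_L + jZ_0·tanβl)/(Z_0 + jZ_L·tanβl) = 91.8 − j74.6 Ω
Γ_s = (Z_in − Z_s)/(Z_in + Z_s) = (41.8 − j74.6)/(142 − j74.6), |Γ_s| = 0.534

|Γ| ≈ 0.534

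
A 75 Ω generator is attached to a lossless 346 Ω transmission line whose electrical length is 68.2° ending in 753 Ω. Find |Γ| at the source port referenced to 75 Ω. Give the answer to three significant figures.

tan(βl) = 2.5
Z_in = Z_0·(Z_L + jZ_0·tanβl)/(Z_0 + jZ_L·tanβl) = 178 − j106 Ω
Γ_s = (Z_in − Z_s)/(Z_in + Z_s) = (103 − j106)/(253 − j106), |Γ_s| = 0.538

|Γ| ≈ 0.538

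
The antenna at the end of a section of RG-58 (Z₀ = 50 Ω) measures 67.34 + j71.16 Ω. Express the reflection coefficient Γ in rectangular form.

Γ ≈ 0.377 + j0.378

Γ = (Z_L − Z_0)/(Z_L + Z_0) = (17.34 + j71.16)/(117.3 + j71.16)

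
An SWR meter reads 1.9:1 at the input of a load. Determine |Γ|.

|Γ| = (S − 1)/(S + 1) = (1.9 − 1)/(1.9 + 1) = 0.9/2.9

|Γ| ≈ 0.31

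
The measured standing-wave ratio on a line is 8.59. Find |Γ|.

|Γ| ≈ 0.791

|Γ| = (S − 1)/(S + 1) = (8.59 − 1)/(8.59 + 1) = 7.59/9.59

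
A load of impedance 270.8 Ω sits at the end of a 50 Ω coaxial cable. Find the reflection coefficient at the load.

Γ = (Z_L − Z_0)/(Z_L + Z_0) = (270.8 − 50)/(270.8 + 50) = 220.8/320.8

Γ = 0.688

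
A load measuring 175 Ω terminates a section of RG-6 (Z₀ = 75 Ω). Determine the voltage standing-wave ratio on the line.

VSWR ≈ 2.33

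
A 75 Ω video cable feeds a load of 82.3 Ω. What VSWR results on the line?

For a purely resistive load, VSWR = R_L/Z_0 or Z_0/R_L (whichever > 1) = 82.3/75

VSWR ≈ 1.1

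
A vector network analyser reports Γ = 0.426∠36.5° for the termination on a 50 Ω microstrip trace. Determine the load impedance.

Z_L ≈ 82.4 + j51 Ω

Z_L = Z_0·(1 + Γ)/(1 − Γ) = 50·(1.34 + j0.253)/(0.658 − j0.253)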